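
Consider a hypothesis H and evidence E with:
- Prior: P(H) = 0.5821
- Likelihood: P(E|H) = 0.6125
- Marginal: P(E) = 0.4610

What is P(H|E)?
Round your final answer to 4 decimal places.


Using Bayes' theorem:

P(H|E) = P(E|H) × P(H) / P(E)
       = 0.6125 × 0.5821 / 0.4610
       = 0.35653625 / 0.4610
       = 0.7734

The evidence strengthens our belief in H.
Prior: 0.5821 → Posterior: 0.7734


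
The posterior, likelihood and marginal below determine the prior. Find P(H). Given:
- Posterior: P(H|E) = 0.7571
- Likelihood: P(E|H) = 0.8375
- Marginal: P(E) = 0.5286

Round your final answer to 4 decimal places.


From Bayes' theorem: P(H|E) = P(E|H) × P(H) / P(E)

Rearranging for P(H):
P(H) = P(H|E) × P(E) / P(E|H)
     = 0.7571 × 0.5286 / 0.8375
     = 0.40020306 / 0.8375
     = 0.4779


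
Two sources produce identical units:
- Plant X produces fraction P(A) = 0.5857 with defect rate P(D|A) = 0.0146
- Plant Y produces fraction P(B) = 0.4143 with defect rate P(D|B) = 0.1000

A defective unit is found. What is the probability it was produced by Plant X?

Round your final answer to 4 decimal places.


Let A = from Plant X, D = defective

Given:
- P(A) = 0.5857, P(B) = 0.4143
- P(D|A) = 0.0146, P(D|B) = 0.1000

Step 1: Find P(D)
P(D) = P(D|A)P(A) + P(D|B)P(B)
     = 0.0146 × 0.5857 + 0.1000 × 0.4143
     = 0.00855122 + 0.04143000
     = 0.04998122

Step 2: Apply Bayes' theorem
P(A|D) = P(D|A)P(A) / P(D)
       = 0.00855122 / 0.04998122
       = 0.1711


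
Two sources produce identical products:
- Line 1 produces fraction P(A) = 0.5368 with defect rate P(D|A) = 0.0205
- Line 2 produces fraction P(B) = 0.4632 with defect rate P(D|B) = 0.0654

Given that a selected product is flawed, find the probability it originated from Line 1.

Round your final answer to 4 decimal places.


Let A = from Line 1, D = flawed

Given:
- P(A) = 0.5368, P(B) = 0.4632
- P(D|A) = 0.0205, P(D|B) = 0.0654

Step 1: Find P(D)
P(D) = P(D|A)P(A) + P(D|B)P(B)
     = 0.0205 × 0.5368 + 0.0654 × 0.4632
     = 0.01100440 + 0.03029328
     = 0.04129768

Step 2: Apply Bayes' theorem
P(A|D) = P(D|A)P(A) / P(D)
       = 0.01100440 / 0.04129768
       = 0.2665


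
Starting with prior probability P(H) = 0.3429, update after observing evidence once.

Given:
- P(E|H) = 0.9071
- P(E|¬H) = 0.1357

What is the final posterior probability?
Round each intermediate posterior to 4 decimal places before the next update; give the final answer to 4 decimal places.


Sequential Bayesian updating:

Initial prior: P(H) = 0.3429

Update 1:
  P(E) = 0.9071 × 0.3429 + 0.1357 × 0.6571 = 0.31104459 + 0.08916847 = 0.40021306
  P(H|E) = 0.31104459 / 0.40021306 = 0.7772

Final posterior: 0.7772


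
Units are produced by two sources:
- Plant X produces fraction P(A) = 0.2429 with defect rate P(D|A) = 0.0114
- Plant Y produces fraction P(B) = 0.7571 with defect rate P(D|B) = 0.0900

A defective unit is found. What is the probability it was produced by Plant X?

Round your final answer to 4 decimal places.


Let A = from Plant X, D = defective

Given:
- P(A) = 0.2429, P(B) = 0.7571
- P(D|A) = 0.0114, P(D|B) = 0.0900

Step 1: Find P(D)
P(D) = P(D|A)P(A) + P(D|B)P(B)
     = 0.0114 × 0.2429 + 0.0900 × 0.7571
     = 0.00276906 + 0.06813900
     = 0.07090806

Step 2: Apply Bayes' theorem
P(A|D) = P(D|A)P(A) / P(D)
       = 0.00276906 / 0.07090806
       = 0.0391


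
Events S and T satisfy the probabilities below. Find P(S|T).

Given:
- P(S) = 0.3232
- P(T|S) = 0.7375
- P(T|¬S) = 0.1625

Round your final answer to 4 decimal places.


Bayes' theorem: P(S|T) = P(T|S) × P(S) / P(T)

Step 1: Calculate P(T) using law of total probability
P(T) = P(T|S)P(S) + P(T|¬S)P(¬S)
     = 0.7375 × 0.3232 + 0.1625 × 0.6768
     = 0.23836000 + 0.10998000
     = 0.34834000

Step 2: Apply Bayes' theorem
P(S|T) = P(T|S) × P(S) / P(T)
       = 0.23836000 / 0.34834000
       = 0.6843


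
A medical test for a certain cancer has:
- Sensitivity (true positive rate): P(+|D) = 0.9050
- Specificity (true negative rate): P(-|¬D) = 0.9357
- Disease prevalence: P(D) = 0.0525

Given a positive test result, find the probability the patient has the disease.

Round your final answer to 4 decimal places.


Let D = has disease, + = positive test

Given:
- P(D) = 0.0525 (prevalence)
- P(+|D) = 0.9050 (sensitivity)
- P(-|¬D) = 0.9357 (specificity)
- P(+|¬D) = 0.0643 (false positive rate = 1 - specificity)

Step 1: Find P(+)
P(+) = P(+|D)P(D) + P(+|¬D)P(¬D)
     = 0.9050 × 0.0525 + 0.0643 × 0.9475
     = 0.04751250 + 0.06092425
     = 0.10843675

Step 2: Apply Bayes' theorem for P(D|+)
P(D|+) = P(+|D)P(D) / P(+)
       = 0.04751250 / 0.10843675
       = 0.4382


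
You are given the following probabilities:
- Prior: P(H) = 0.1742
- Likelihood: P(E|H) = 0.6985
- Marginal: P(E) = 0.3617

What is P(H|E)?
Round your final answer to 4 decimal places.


Using Bayes' theorem:

P(H|E) = P(E|H) × P(H) / P(E)
       = 0.6985 × 0.1742 / 0.3617
       = 0.12167870 / 0.3617
       = 0.3364

The evidence strengthens our belief in H.
Prior: 0.1742 → Posterior: 0.3364


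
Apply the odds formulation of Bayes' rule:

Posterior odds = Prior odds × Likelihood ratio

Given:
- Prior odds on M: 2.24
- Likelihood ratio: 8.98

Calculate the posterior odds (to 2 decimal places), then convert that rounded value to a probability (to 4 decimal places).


Step 1: Calculate posterior odds
Posterior odds = Prior odds × LR
               = 2.24 × 8.98
               = 20.12

Step 2: Convert to probability
P(M|E) = Posterior odds / (1 + Posterior odds)
       = 20.12 / (1 + 20.12)
       = 20.12 / 21.12
       = 0.9527

The evidence increased P(M) from 0.6914 to 0.9527.


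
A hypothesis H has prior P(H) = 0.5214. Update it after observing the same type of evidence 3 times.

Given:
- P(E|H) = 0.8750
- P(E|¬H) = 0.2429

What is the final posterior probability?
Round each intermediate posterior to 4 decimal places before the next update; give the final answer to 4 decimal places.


Sequential Bayesian updating:

Initial prior: P(H) = 0.5214

Update 1:
  P(E) = 0.8750 × 0.5214 + 0.2429 × 0.4786 = 0.45622500 + 0.11625194 = 0.57247694
  P(H|E) = 0.45622500 / 0.57247694 = 0.7969

Update 2:
  P(E) = 0.8750 × 0.7969 + 0.2429 × 0.2031 = 0.69728750 + 0.04933299 = 0.74662049
  P(H|E) = 0.69728750 / 0.74662049 = 0.9339

Update 3:
  P(E) = 0.8750 × 0.9339 + 0.2429 × 0.0661 = 0.81716250 + 0.01605569 = 0.83321819
  P(H|E) = 0.81716250 / 0.83321819 = 0.9807

Final posterior: 0.9807


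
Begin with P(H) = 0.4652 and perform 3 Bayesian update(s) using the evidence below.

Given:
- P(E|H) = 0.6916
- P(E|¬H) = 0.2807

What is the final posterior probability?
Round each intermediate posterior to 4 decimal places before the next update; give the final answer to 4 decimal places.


Sequential Bayesian updating:

Initial prior: P(H) = 0.4652

Update 1:
  P(E) = 0.6916 × 0.4652 + 0.2807 × 0.5348 = 0.32173232 + 0.15011836 = 0.47185068
  P(H|E) = 0.32173232 / 0.47185068 = 0.6819

Update 2:
  P(E) = 0.6916 × 0.6819 + 0.2807 × 0.3181 = 0.47160204 + 0.08929067 = 0.56089271
  P(H|E) = 0.47160204 / 0.56089271 = 0.8408

Update 3:
  P(E) = 0.6916 × 0.8408 + 0.2807 × 0.1592 = 0.58149728 + 0.04468744 = 0.62618472
  P(H|E) = 0.58149728 / 0.62618472 = 0.9286

Final posterior: 0.9286


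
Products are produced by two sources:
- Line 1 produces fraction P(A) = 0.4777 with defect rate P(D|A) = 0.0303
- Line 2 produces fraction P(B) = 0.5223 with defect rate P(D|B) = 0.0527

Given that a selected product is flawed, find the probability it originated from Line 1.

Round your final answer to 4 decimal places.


Let A = from Line 1, D = flawed

Given:
- P(A) = 0.4777, P(B) = 0.5223
- P(D|A) = 0.0303, P(D|B) = 0.0527

Step 1: Find P(D)
P(D) = P(D|A)P(A) + P(D|B)P(B)
     = 0.0303 × 0.4777 + 0.0527 × 0.5223
     = 0.01447431 + 0.02752521
     = 0.04199952

Step 2: Apply Bayes' theorem
P(A|D) = P(D|A)P(A) / P(D)
       = 0.01447431 / 0.04199952
       = 0.3446


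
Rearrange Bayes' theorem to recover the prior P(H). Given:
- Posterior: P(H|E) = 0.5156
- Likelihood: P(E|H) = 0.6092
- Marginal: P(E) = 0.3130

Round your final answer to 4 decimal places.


From Bayes' theorem: P(H|E) = P(E|H) × P(H) / P(E)

Rearranging for P(H):
P(H) = P(H|E) × P(E) / P(E|H)
     = 0.5156 × 0.3130 / 0.6092
     = 0.16138280 / 0.6092
     = 0.2649


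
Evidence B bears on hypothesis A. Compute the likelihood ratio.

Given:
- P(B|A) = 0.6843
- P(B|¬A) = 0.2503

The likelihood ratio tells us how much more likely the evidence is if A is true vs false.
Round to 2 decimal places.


Likelihood Ratio (LR) = P(B|A) / P(B|¬A)

LR = 0.6843 / 0.2503
   = 2.73

The evidence is 2.73 times more likely if A is true than if A is false.
Since LR > 1, the evidence supports A over ¬A.


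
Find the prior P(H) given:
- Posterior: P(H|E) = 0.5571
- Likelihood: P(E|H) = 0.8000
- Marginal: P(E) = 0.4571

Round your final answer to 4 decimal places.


From Bayes' theorem: P(H|E) = P(E|H) × P(H) / P(E)

Rearranging for P(H):
P(H) = P(H|E) × P(E) / P(E|H)
     = 0.5571 × 0.4571 / 0.8000
     = 0.25465041 / 0.8000
     = 0.3183


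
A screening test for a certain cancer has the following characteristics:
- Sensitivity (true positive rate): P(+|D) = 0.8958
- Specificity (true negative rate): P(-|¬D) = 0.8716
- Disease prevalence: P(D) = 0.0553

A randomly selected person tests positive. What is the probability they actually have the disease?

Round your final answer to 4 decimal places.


Let D = has disease, + = positive test

Given:
- P(D) = 0.0553 (prevalence)
- P(+|D) = 0.8958 (sensitivity)
- P(-|¬D) = 0.8716 (specificity)
- P(+|¬D) = 0.1284 (false positive rate = 1 - specificity)

Step 1: Find P(+)
P(+) = P(+|D)P(D) + P(+|¬D)P(¬D)
     = 0.8958 × 0.0553 + 0.1284 × 0.9447
     = 0.04953774 + 0.12129948
     = 0.17083722

Step 2: Apply Bayes' theorem for P(D|+)
P(D|+) = P(+|D)P(D) / P(+)
       = 0.04953774 / 0.17083722
       = 0.2900


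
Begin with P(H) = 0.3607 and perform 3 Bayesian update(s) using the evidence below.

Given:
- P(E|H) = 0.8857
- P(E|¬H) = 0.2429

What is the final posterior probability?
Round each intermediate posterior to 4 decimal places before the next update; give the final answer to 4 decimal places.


Sequential Bayesian updating:

Initial prior: P(H) = 0.3607

Update 1:
  P(E) = 0.8857 × 0.3607 + 0.2429 × 0.6393 = 0.31947199 + 0.15528597 = 0.47475796
  P(H|E) = 0.31947199 / 0.47475796 = 0.6729

Update 2:
  P(E) = 0.8857 × 0.6729 + 0.2429 × 0.3271 = 0.59598753 + 0.07945259 = 0.67544012
  P(H|E) = 0.59598753 / 0.67544012 = 0.8824

Update 3:
  P(E) = 0.8857 × 0.8824 + 0.2429 × 0.1176 = 0.78154168 + 0.02856504 = 0.81010672
  P(H|E) = 0.78154168 / 0.81010672 = 0.9647

Final posterior: 0.9647


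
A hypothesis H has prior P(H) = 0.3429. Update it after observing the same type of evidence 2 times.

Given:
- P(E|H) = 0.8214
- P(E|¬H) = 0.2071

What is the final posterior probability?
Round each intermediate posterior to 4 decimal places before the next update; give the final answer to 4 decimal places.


Sequential Bayesian updating:

Initial prior: P(H) = 0.3429

Update 1:
  P(E) = 0.8214 × 0.3429 + 0.2071 × 0.6571 = 0.28165806 + 0.13608541 = 0.41774347
  P(H|E) = 0.28165806 / 0.41774347 = 0.6742

Update 2:
  P(E) = 0.8214 × 0.6742 + 0.2071 × 0.3258 = 0.55378788 + 0.06747318 = 0.62126106
  P(H|E) = 0.55378788 / 0.62126106 = 0.8914

Final posterior: 0.8914


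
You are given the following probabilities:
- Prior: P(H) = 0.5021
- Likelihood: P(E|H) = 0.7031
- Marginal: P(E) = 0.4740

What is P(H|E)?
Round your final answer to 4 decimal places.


Using Bayes' theorem:

P(H|E) = P(E|H) × P(H) / P(E)
       = 0.7031 × 0.5021 / 0.4740
       = 0.35302651 / 0.4740
       = 0.7448

The evidence strengthens our belief in H.
Prior: 0.5021 → Posterior: 0.7448


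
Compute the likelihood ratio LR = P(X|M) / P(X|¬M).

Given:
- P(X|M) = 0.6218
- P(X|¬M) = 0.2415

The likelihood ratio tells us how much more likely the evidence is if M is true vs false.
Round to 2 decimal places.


Likelihood Ratio (LR) = P(X|M) / P(X|¬M)

LR = 0.6218 / 0.2415
   = 2.57

The evidence is 2.57 times more likely if M is true than if M is false.
Since LR > 1, the evidence supports M over ¬M.


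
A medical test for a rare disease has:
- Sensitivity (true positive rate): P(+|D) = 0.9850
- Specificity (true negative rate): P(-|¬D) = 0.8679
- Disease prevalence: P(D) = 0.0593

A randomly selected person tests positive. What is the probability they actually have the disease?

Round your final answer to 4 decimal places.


Let D = has disease, + = positive test

Given:
- P(D) = 0.0593 (prevalence)
- P(+|D) = 0.9850 (sensitivity)
- P(-|¬D) = 0.8679 (specificity)
- P(+|¬D) = 0.1321 (false positive rate = 1 - specificity)

Step 1: Find P(+)
P(+) = P(+|D)P(D) + P(+|¬D)P(¬D)
     = 0.9850 × 0.0593 + 0.1321 × 0.9407
     = 0.05841050 + 0.12426647
     = 0.18267697

Step 2: Apply Bayes' theorem for P(D|+)
P(D|+) = P(+|D)P(D) / P(+)
       = 0.05841050 / 0.18267697
       = 0.3197


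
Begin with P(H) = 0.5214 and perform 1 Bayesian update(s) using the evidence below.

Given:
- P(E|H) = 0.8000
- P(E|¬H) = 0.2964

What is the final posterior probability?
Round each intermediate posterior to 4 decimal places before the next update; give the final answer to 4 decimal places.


Sequential Bayesian updating:

Initial prior: P(H) = 0.5214

Update 1:
  P(E) = 0.8000 × 0.5214 + 0.2964 × 0.4786 = 0.41712000 + 0.14185704 = 0.55897704
  P(H|E) = 0.41712000 / 0.55897704 = 0.7462

Final posterior: 0.7462


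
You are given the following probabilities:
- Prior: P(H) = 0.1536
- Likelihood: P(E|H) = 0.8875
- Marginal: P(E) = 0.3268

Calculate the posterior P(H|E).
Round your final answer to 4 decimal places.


Using Bayes' theorem:

P(H|E) = P(E|H) × P(H) / P(E)
       = 0.8875 × 0.1536 / 0.3268
       = 0.13632000 / 0.3268
       = 0.4171

The evidence strengthens our belief in H.
Prior: 0.1536 → Posterior: 0.4171


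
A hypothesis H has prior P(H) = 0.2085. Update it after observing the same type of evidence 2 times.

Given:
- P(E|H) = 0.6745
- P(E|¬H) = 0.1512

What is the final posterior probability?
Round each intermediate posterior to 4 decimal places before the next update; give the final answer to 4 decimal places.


Sequential Bayesian updating:

Initial prior: P(H) = 0.2085

Update 1:
  P(E) = 0.6745 × 0.2085 + 0.1512 × 0.7915 = 0.14063325 + 0.11967480 = 0.26030805
  P(H|E) = 0.14063325 / 0.26030805 = 0.5403

Update 2:
  P(E) = 0.6745 × 0.5403 + 0.1512 × 0.4597 = 0.36443235 + 0.06950664 = 0.43393899
  P(H|E) = 0.36443235 / 0.43393899 = 0.8398

Final posterior: 0.8398


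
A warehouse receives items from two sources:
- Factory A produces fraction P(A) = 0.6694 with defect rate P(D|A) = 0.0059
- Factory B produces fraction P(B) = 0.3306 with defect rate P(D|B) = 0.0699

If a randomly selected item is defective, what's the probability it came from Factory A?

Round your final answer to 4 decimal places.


Let A = from Factory A, D = defective

Given:
- P(A) = 0.6694, P(B) = 0.3306
- P(D|A) = 0.0059, P(D|B) = 0.0699

Step 1: Find P(D)
P(D) = P(D|A)P(A) + P(D|B)P(B)
     = 0.0059 × 0.6694 + 0.0699 × 0.3306
     = 0.00394946 + 0.02310894
     = 0.02705840

Step 2: Apply Bayes' theorem
P(A|D) = P(D|A)P(A) / P(D)
       = 0.00394946 / 0.02705840
       = 0.1460


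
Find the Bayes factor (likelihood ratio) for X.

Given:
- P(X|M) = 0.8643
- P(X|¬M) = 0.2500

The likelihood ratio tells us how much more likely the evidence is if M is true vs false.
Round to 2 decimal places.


Likelihood Ratio (LR) = P(X|M) / P(X|¬M)

LR = 0.8643 / 0.2500
   = 3.46

The evidence is 3.46 times more likely if M is true than if M is false.
LR > 1, so observing X raises the odds in favor of M.


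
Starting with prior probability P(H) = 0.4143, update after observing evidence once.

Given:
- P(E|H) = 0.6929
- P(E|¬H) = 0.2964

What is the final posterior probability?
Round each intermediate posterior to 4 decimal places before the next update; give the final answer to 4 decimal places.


Sequential Bayesian updating:

Initial prior: P(H) = 0.4143

Update 1:
  P(E) = 0.6929 × 0.4143 + 0.2964 × 0.5857 = 0.28706847 + 0.17360148 = 0.46066995
  P(H|E) = 0.28706847 / 0.46066995 = 0.6232

Final posterior: 0.6232


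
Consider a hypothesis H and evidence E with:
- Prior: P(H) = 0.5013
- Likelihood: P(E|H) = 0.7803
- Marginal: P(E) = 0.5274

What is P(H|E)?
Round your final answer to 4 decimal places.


Using Bayes' theorem:

P(H|E) = P(E|H) × P(H) / P(E)
       = 0.7803 × 0.5013 / 0.5274
       = 0.39116439 / 0.5274
       = 0.7417

The evidence strengthens our belief in H.
Prior: 0.5013 → Posterior: 0.7417


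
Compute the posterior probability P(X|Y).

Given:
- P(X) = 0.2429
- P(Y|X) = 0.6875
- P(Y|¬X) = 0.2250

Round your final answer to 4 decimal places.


Bayes' theorem: P(X|Y) = P(Y|X) × P(X) / P(Y)

Step 1: Calculate P(Y) using law of total probability
P(Y) = P(Y|X)P(X) + P(Y|¬X)P(¬X)
     = 0.6875 × 0.2429 + 0.2250 × 0.7571
     = 0.16699375 + 0.17034750
     = 0.33734125

Step 2: Apply Bayes' theorem
P(X|Y) = P(Y|X) × P(X) / P(Y)
       = 0.16699375 / 0.33734125
       = 0.4950


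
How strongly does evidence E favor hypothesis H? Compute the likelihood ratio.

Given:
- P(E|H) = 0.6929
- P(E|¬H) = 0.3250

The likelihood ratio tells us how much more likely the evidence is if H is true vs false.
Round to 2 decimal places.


Likelihood Ratio (LR) = P(E|H) / P(E|¬H)

LR = 0.6929 / 0.3250
   = 2.13

The evidence is 2.13 times more likely if H is true than if H is false.
Since LR > 1, the evidence supports H over ¬H.


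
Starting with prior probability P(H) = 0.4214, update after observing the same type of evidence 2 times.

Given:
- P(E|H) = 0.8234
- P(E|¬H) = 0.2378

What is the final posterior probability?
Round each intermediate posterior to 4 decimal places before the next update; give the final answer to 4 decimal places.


Sequential Bayesian updating:

Initial prior: P(H) = 0.4214

Update 1:
  P(E) = 0.8234 × 0.4214 + 0.2378 × 0.5786 = 0.34698076 + 0.13759108 = 0.48457184
  P(H|E) = 0.34698076 / 0.48457184 = 0.7161

Update 2:
  P(E) = 0.8234 × 0.7161 + 0.2378 × 0.2839 = 0.58963674 + 0.06751142 = 0.65714816
  P(H|E) = 0.58963674 / 0.65714816 = 0.8973

Final posterior: 0.8973


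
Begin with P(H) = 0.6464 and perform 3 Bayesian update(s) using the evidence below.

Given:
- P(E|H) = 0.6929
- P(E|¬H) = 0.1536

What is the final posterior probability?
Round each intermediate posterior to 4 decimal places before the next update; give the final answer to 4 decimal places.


Sequential Bayesian updating:

Initial prior: P(H) = 0.6464

Update 1:
  P(E) = 0.6929 × 0.6464 + 0.1536 × 0.3536 = 0.44789056 + 0.05431296 = 0.50220352
  P(H|E) = 0.44789056 / 0.50220352 = 0.8919

Update 2:
  P(E) = 0.6929 × 0.8919 + 0.1536 × 0.1081 = 0.61799751 + 0.01660416 = 0.63460167
  P(H|E) = 0.61799751 / 0.63460167 = 0.9738

Update 3:
  P(E) = 0.6929 × 0.9738 + 0.1536 × 0.0262 = 0.67474602 + 0.00402432 = 0.67877034
  P(H|E) = 0.67474602 / 0.67877034 = 0.9941

Final posterior: 0.9941


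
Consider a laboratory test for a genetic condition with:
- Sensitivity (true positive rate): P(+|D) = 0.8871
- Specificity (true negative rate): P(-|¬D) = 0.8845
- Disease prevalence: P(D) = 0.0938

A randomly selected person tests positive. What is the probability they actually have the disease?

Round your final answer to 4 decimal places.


Let D = has disease, + = positive test

Given:
- P(D) = 0.0938 (prevalence)
- P(+|D) = 0.8871 (sensitivity)
- P(-|¬D) = 0.8845 (specificity)
- P(+|¬D) = 0.1155 (false positive rate = 1 - specificity)

Step 1: Find P(+)
P(+) = P(+|D)P(D) + P(+|¬D)P(¬D)
     = 0.8871 × 0.0938 + 0.1155 × 0.9062
     = 0.08320998 + 0.10466610
     = 0.18787608

Step 2: Apply Bayes' theorem for P(D|+)
P(D|+) = P(+|D)P(D) / P(+)
       = 0.08320998 / 0.18787608
       = 0.4429


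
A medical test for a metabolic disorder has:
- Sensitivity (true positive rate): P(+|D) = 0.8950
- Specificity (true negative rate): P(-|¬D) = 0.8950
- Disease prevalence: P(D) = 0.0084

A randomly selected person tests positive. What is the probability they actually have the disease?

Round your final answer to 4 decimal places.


Let D = has disease, + = positive test

Given:
- P(D) = 0.0084 (prevalence)
- P(+|D) = 0.8950 (sensitivity)
- P(-|¬D) = 0.8950 (specificity)
- P(+|¬D) = 0.1050 (false positive rate = 1 - specificity)

Step 1: Find P(+)
P(+) = P(+|D)P(D) + P(+|¬D)P(¬D)
     = 0.8950 × 0.0084 + 0.1050 × 0.9916
     = 0.00751800 + 0.10411800
     = 0.11163600

Step 2: Apply Bayes' theorem for P(D|+)
P(D|+) = P(+|D)P(D) / P(+)
       = 0.00751800 / 0.11163600
       = 0.0673


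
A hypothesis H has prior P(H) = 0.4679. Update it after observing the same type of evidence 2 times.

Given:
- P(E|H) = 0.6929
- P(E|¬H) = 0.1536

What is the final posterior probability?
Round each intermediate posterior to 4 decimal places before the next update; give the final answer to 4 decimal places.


Sequential Bayesian updating:

Initial prior: P(H) = 0.4679

Update 1:
  P(E) = 0.6929 × 0.4679 + 0.1536 × 0.5321 = 0.32420791 + 0.08173056 = 0.40593847
  P(H|E) = 0.32420791 / 0.40593847 = 0.7987

Update 2:
  P(E) = 0.6929 × 0.7987 + 0.1536 × 0.2013 = 0.55341923 + 0.03091968 = 0.58433891
  P(H|E) = 0.55341923 / 0.58433891 = 0.9471

Final posterior: 0.9471


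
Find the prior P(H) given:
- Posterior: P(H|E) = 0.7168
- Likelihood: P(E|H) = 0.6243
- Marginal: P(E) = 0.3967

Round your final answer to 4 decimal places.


From Bayes' theorem: P(H|E) = P(E|H) × P(H) / P(E)

Rearranging for P(H):
P(H) = P(H|E) × P(E) / P(E|H)
     = 0.7168 × 0.3967 / 0.6243
     = 0.28435456 / 0.6243
     = 0.4555


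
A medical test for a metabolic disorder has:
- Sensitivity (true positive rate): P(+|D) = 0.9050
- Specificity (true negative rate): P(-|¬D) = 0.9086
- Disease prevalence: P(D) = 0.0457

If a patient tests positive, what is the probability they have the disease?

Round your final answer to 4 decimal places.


Let D = has disease, + = positive test

Given:
- P(D) = 0.0457 (prevalence)
- P(+|D) = 0.9050 (sensitivity)
- P(-|¬D) = 0.9086 (specificity)
- P(+|¬D) = 0.0914 (false positive rate = 1 - specificity)

Step 1: Find P(+)
P(+) = P(+|D)P(D) + P(+|¬D)P(¬D)
     = 0.9050 × 0.0457 + 0.0914 × 0.9543
     = 0.04135850 + 0.08722302
     = 0.12858152

Step 2: Apply Bayes' theorem for P(D|+)
P(D|+) = P(+|D)P(D) / P(+)
       = 0.04135850 / 0.12858152
       = 0.3217


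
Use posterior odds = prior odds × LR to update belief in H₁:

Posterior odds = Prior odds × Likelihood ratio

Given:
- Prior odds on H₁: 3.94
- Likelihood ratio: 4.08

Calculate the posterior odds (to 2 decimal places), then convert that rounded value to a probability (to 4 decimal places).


Step 1: Calculate posterior odds
Posterior odds = Prior odds × LR
               = 3.94 × 4.08
               = 16.08

Step 2: Convert to probability
P(H₁|E) = Posterior odds / (1 + Posterior odds)
       = 16.08 / (1 + 16.08)
       = 16.08 / 17.08
       = 0.9415

The evidence increased P(H₁) from 0.7976 to 0.9415.


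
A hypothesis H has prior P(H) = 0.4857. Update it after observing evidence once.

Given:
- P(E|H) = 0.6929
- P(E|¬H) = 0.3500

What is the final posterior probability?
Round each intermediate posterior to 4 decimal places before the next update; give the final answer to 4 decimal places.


Sequential Bayesian updating:

Initial prior: P(H) = 0.4857

Update 1:
  P(E) = 0.6929 × 0.4857 + 0.3500 × 0.5143 = 0.33654153 + 0.18000500 = 0.51654653
  P(H|E) = 0.33654153 / 0.51654653 = 0.6515

Final posterior: 0.6515


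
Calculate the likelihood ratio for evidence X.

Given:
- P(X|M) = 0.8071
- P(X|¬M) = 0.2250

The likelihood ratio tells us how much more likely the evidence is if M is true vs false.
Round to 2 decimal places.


Likelihood Ratio (LR) = P(X|M) / P(X|¬M)

LR = 0.8071 / 0.2250
   = 3.59

The evidence is 3.59 times more likely if M is true than if M is false.
Because LR exceeds 1, X is evidence for M.


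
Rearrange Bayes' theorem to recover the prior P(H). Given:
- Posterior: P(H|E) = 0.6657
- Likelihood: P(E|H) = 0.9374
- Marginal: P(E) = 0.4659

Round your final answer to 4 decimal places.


From Bayes' theorem: P(H|E) = P(E|H) × P(H) / P(E)

Rearranging for P(H):
P(H) = P(H|E) × P(E) / P(E|H)
     = 0.6657 × 0.4659 / 0.9374
     = 0.31014963 / 0.9374
     = 0.3309


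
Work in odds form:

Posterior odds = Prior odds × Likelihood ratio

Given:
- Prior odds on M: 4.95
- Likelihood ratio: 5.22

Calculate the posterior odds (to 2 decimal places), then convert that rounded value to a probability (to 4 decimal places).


Step 1: Calculate posterior odds
Posterior odds = Prior odds × LR
               = 4.95 × 5.22
               = 25.84

Step 2: Convert to probability
P(M|E) = Posterior odds / (1 + Posterior odds)
       = 25.84 / (1 + 25.84)
       = 25.84 / 26.84
       = 0.9627

The evidence increased P(M) from 0.8319 to 0.9627.


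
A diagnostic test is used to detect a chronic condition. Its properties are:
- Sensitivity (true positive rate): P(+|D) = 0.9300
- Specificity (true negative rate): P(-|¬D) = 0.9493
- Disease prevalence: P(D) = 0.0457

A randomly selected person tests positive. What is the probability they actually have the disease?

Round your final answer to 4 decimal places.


Let D = has disease, + = positive test

Given:
- P(D) = 0.0457 (prevalence)
- P(+|D) = 0.9300 (sensitivity)
- P(-|¬D) = 0.9493 (specificity)
- P(+|¬D) = 0.0507 (false positive rate = 1 - specificity)

Step 1: Find P(+)
P(+) = P(+|D)P(D) + P(+|¬D)P(¬D)
     = 0.9300 × 0.0457 + 0.0507 × 0.9543
     = 0.04250100 + 0.04838301
     = 0.09088401

Step 2: Apply Bayes' theorem for P(D|+)
P(D|+) = P(+|D)P(D) / P(+)
       = 0.04250100 / 0.09088401
       = 0.4676


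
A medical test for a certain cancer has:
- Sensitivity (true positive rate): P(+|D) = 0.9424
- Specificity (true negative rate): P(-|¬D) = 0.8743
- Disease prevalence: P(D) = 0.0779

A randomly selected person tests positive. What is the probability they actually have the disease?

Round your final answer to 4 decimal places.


Let D = has disease, + = positive test

Given:
- P(D) = 0.0779 (prevalence)
- P(+|D) = 0.9424 (sensitivity)
- P(-|¬D) = 0.8743 (specificity)
- P(+|¬D) = 0.1257 (false positive rate = 1 - specificity)

Step 1: Find P(+)
P(+) = P(+|D)P(D) + P(+|¬D)P(¬D)
     = 0.9424 × 0.0779 + 0.1257 × 0.9221
     = 0.07341296 + 0.11590797
     = 0.18932093

Step 2: Apply Bayes' theorem for P(D|+)
P(D|+) = P(+|D)P(D) / P(+)
       = 0.07341296 / 0.18932093
       = 0.3878


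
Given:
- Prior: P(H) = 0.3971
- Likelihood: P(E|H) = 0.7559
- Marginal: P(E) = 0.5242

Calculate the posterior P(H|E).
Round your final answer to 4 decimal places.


Using Bayes' theorem:

P(H|E) = P(E|H) × P(H) / P(E)
       = 0.7559 × 0.3971 / 0.5242
       = 0.30016789 / 0.5242
       = 0.5726

The evidence strengthens our belief in H.
Prior: 0.3971 → Posterior: 0.5726


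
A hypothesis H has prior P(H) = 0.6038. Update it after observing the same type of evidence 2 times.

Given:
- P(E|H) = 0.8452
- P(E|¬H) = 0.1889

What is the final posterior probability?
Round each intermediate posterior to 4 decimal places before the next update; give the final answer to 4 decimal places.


Sequential Bayesian updating:

Initial prior: P(H) = 0.6038

Update 1:
  P(E) = 0.8452 × 0.6038 + 0.1889 × 0.3962 = 0.51033176 + 0.07484218 = 0.58517394
  P(H|E) = 0.51033176 / 0.58517394 = 0.8721

Update 2:
  P(E) = 0.8452 × 0.8721 + 0.1889 × 0.1279 = 0.73709892 + 0.02416031 = 0.76125923
  P(H|E) = 0.73709892 / 0.76125923 = 0.9683

Final posterior: 0.9683


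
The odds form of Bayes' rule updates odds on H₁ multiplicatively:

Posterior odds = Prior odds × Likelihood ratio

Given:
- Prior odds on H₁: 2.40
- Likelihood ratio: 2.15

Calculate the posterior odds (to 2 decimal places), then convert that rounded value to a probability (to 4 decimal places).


Step 1: Calculate posterior odds
Posterior odds = Prior odds × LR
               = 2.40 × 2.15
               = 5.16

Step 2: Convert to probability
P(H₁|E) = Posterior odds / (1 + Posterior odds)
       = 5.16 / (1 + 5.16)
       = 5.16 / 6.16
       = 0.8377

The evidence increased P(H₁) from 0.7059 to 0.8377.


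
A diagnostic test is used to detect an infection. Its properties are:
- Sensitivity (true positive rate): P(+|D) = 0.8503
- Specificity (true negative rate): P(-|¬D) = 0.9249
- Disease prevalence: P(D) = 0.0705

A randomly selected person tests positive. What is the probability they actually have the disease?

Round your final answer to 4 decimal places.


Let D = has disease, + = positive test

Given:
- P(D) = 0.0705 (prevalence)
- P(+|D) = 0.8503 (sensitivity)
- P(-|¬D) = 0.9249 (specificity)
- P(+|¬D) = 0.0751 (false positive rate = 1 - specificity)

Step 1: Find P(+)
P(+) = P(+|D)P(D) + P(+|¬D)P(¬D)
     = 0.8503 × 0.0705 + 0.0751 × 0.9295
     = 0.05994615 + 0.06980545
     = 0.12975160

Step 2: Apply Bayes' theorem for P(D|+)
P(D|+) = P(+|D)P(D) / P(+)
       = 0.05994615 / 0.12975160
       = 0.4620


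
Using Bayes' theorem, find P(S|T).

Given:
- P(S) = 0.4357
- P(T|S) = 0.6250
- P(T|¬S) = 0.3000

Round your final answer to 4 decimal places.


Bayes' theorem: P(S|T) = P(T|S) × P(S) / P(T)

Step 1: Calculate P(T) using law of total probability
P(T) = P(T|S)P(S) + P(T|¬S)P(¬S)
     = 0.6250 × 0.4357 + 0.3000 × 0.5643
     = 0.27231250 + 0.16929000
     = 0.44160250

Step 2: Apply Bayes' theorem
P(S|T) = P(T|S) × P(S) / P(T)
       = 0.27231250 / 0.44160250
       = 0.6166


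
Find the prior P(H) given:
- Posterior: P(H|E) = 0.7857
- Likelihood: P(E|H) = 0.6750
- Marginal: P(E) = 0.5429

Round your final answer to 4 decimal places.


From Bayes' theorem: P(H|E) = P(E|H) × P(H) / P(E)

Rearranging for P(H):
P(H) = P(H|E) × P(E) / P(E|H)
     = 0.7857 × 0.5429 / 0.6750
     = 0.42655653 / 0.6750
     = 0.6319


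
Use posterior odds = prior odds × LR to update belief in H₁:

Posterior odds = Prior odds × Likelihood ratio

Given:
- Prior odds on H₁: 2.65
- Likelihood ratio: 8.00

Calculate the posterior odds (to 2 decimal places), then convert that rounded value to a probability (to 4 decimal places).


Step 1: Calculate posterior odds
Posterior odds = Prior odds × LR
               = 2.65 × 8.00
               = 21.20

Step 2: Convert to probability
P(H₁|E) = Posterior odds / (1 + Posterior odds)
       = 21.20 / (1 + 21.20)
       = 21.20 / 22.20
       = 0.9550

The evidence increased P(H₁) from 0.7260 to 0.9550.


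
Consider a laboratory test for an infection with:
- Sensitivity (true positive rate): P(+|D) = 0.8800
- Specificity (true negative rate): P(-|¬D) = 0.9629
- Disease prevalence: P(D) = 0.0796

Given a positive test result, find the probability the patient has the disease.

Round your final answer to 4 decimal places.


Let D = has disease, + = positive test

Given:
- P(D) = 0.0796 (prevalence)
- P(+|D) = 0.8800 (sensitivity)
- P(-|¬D) = 0.9629 (specificity)
- P(+|¬D) = 0.0371 (false positive rate = 1 - specificity)

Step 1: Find P(+)
P(+) = P(+|D)P(D) + P(+|¬D)P(¬D)
     = 0.8800 × 0.0796 + 0.0371 × 0.9204
     = 0.07004800 + 0.03414684
     = 0.10419484

Step 2: Apply Bayes' theorem for P(D|+)
P(D|+) = P(+|D)P(D) / P(+)
       = 0.07004800 / 0.10419484
       = 0.6723


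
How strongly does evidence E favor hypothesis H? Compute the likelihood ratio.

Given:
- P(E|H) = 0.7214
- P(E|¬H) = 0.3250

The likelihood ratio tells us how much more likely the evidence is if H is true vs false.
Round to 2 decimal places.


Likelihood Ratio (LR) = P(E|H) / P(E|¬H)

LR = 0.7214 / 0.3250
   = 2.22

The evidence is 2.22 times more likely if H is true than if H is false.
Since LR > 1, the evidence supports H over ¬H.


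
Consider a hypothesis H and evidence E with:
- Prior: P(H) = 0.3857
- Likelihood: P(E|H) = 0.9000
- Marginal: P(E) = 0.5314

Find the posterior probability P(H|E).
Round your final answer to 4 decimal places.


Using Bayes' theorem:

P(H|E) = P(E|H) × P(H) / P(E)
       = 0.9000 × 0.3857 / 0.5314
       = 0.34713000 / 0.5314
       = 0.6532

The evidence strengthens our belief in H.
Prior: 0.3857 → Posterior: 0.6532


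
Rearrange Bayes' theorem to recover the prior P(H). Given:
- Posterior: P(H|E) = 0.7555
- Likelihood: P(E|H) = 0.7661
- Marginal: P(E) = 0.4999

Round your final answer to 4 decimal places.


From Bayes' theorem: P(H|E) = P(E|H) × P(H) / P(E)

Rearranging for P(H):
P(H) = P(H|E) × P(E) / P(E|H)
     = 0.7555 × 0.4999 / 0.7661
     = 0.37767445 / 0.7661
     = 0.4930


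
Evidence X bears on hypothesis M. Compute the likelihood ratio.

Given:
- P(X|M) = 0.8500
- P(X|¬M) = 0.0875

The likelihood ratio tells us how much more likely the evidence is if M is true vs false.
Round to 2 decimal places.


Likelihood Ratio (LR) = P(X|M) / P(X|¬M)

LR = 0.8500 / 0.0875
   = 9.71

The evidence is 9.71 times more likely if M is true than if M is false.
LR > 1, so observing X raises the odds in favor of M.


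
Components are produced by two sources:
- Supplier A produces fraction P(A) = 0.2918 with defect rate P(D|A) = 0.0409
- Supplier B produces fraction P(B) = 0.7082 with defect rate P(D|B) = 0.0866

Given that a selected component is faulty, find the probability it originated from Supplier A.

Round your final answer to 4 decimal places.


Let A = from Supplier A, D = faulty

Given:
- P(A) = 0.2918, P(B) = 0.7082
- P(D|A) = 0.0409, P(D|B) = 0.0866

Step 1: Find P(D)
P(D) = P(D|A)P(A) + P(D|B)P(B)
     = 0.0409 × 0.2918 + 0.0866 × 0.7082
     = 0.01193462 + 0.06133012
     = 0.07326474

Step 2: Apply Bayes' theorem
P(A|D) = P(D|A)P(A) / P(D)
       = 0.01193462 / 0.07326474
       = 0.1629


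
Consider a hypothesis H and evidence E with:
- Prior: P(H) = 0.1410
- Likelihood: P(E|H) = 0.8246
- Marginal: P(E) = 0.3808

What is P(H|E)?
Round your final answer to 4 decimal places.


Using Bayes' theorem:

P(H|E) = P(E|H) × P(H) / P(E)
       = 0.8246 × 0.1410 / 0.3808
       = 0.11626860 / 0.3808
       = 0.3053

The evidence strengthens our belief in H.
Prior: 0.1410 → Posterior: 0.3053


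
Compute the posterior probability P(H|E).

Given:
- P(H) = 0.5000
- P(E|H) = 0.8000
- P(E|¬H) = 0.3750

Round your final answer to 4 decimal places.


Bayes' theorem: P(H|E) = P(E|H) × P(H) / P(E)

Step 1: Calculate P(E) using law of total probability
P(E) = P(E|H)P(H) + P(E|¬H)P(¬H)
     = 0.8000 × 0.5000 + 0.3750 × 0.5000
     = 0.40000000 + 0.18750000
     = 0.58750000

Step 2: Apply Bayes' theorem
P(H|E) = P(E|H) × P(H) / P(E)
       = 0.40000000 / 0.58750000
       = 0.6809


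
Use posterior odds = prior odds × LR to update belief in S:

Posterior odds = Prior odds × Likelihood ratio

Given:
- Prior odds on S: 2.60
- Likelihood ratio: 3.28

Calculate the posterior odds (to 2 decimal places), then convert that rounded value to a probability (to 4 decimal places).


Step 1: Calculate posterior odds
Posterior odds = Prior odds × LR
               = 2.60 × 3.28
               = 8.53

Step 2: Convert to probability
P(S|E) = Posterior odds / (1 + Posterior odds)
       = 8.53 / (1 + 8.53)
       = 8.53 / 9.53
       = 0.8951

The evidence increased P(S) from 0.7222 to 0.8951.


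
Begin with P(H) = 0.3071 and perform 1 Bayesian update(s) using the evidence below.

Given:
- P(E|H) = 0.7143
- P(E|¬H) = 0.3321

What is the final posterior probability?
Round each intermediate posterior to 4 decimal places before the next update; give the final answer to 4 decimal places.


Sequential Bayesian updating:

Initial prior: P(H) = 0.3071

Update 1:
  P(E) = 0.7143 × 0.3071 + 0.3321 × 0.6929 = 0.21936153 + 0.23011209 = 0.44947362
  P(H|E) = 0.21936153 / 0.44947362 = 0.4880

Final posterior: 0.4880


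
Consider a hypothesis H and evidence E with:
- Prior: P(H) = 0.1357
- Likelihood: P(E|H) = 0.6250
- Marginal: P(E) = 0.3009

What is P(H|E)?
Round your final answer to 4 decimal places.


Using Bayes' theorem:

P(H|E) = P(E|H) × P(H) / P(E)
       = 0.6250 × 0.1357 / 0.3009
       = 0.08481250 / 0.3009
       = 0.2819

The evidence strengthens our belief in H.
Prior: 0.1357 → Posterior: 0.2819


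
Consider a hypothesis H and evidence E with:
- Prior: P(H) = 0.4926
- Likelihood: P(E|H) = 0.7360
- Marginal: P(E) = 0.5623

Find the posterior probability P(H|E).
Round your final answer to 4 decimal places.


Using Bayes' theorem:

P(H|E) = P(E|H) × P(H) / P(E)
       = 0.7360 × 0.4926 / 0.5623
       = 0.36255360 / 0.5623
       = 0.6448

The evidence strengthens our belief in H.
Prior: 0.4926 → Posterior: 0.6448


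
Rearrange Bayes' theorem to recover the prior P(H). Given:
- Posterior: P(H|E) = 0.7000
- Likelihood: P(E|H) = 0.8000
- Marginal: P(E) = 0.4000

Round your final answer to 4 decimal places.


From Bayes' theorem: P(H|E) = P(E|H) × P(H) / P(E)

Rearranging for P(H):
P(H) = P(H|E) × P(E) / P(E|H)
     = 0.7000 × 0.4000 / 0.8000
     = 0.28000000 / 0.8000
     = 0.3500


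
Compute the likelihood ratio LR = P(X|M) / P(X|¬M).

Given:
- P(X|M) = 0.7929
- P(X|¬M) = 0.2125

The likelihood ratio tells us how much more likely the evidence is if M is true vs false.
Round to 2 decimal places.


Likelihood Ratio (LR) = P(X|M) / P(X|¬M)

LR = 0.7929 / 0.2125
   = 3.73

The evidence is 3.73 times more likely if M is true than if M is false.
Since LR > 1, the evidence supports M over ¬M.


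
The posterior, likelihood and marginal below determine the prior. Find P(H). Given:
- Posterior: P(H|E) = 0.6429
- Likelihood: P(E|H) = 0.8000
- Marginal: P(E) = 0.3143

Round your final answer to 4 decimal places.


From Bayes' theorem: P(H|E) = P(E|H) × P(H) / P(E)

Rearranging for P(H):
P(H) = P(H|E) × P(E) / P(E|H)
     = 0.6429 × 0.3143 / 0.8000
     = 0.20206347 / 0.8000
     = 0.2526


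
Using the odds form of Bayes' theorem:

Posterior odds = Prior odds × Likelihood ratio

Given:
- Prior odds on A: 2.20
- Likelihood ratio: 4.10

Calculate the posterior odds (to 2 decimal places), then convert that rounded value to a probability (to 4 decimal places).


Step 1: Calculate posterior odds
Posterior odds = Prior odds × LR
               = 2.20 × 4.10
               = 9.02

Step 2: Convert to probability
P(A|E) = Posterior odds / (1 + Posterior odds)
       = 9.02 / (1 + 9.02)
       = 9.02 / 10.02
       = 0.9002

The evidence increased P(A) from 0.6875 to 0.9002.


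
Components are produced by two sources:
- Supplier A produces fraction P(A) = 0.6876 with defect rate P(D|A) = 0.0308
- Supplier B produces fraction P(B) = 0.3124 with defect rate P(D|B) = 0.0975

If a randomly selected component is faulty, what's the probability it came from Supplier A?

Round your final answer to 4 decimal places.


Let A = from Supplier A, D = faulty

Given:
- P(A) = 0.6876, P(B) = 0.3124
- P(D|A) = 0.0308, P(D|B) = 0.0975

Step 1: Find P(D)
P(D) = P(D|A)P(A) + P(D|B)P(B)
     = 0.0308 × 0.6876 + 0.0975 × 0.3124
     = 0.02117808 + 0.03045900
     = 0.05163708

Step 2: Apply Bayes' theorem
P(A|D) = P(D|A)P(A) / P(D)
       = 0.02117808 / 0.05163708
       = 0.4101


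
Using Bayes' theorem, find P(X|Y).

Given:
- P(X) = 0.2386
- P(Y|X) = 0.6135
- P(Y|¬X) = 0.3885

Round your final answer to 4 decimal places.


Bayes' theorem: P(X|Y) = P(Y|X) × P(X) / P(Y)

Step 1: Calculate P(Y) using law of total probability
P(Y) = P(Y|X)P(X) + P(Y|¬X)P(¬X)
     = 0.6135 × 0.2386 + 0.3885 × 0.7614
     = 0.14638110 + 0.29580390
     = 0.44218500

Step 2: Apply Bayes' theorem
P(X|Y) = P(Y|X) × P(X) / P(Y)
       = 0.14638110 / 0.44218500
       = 0.3310


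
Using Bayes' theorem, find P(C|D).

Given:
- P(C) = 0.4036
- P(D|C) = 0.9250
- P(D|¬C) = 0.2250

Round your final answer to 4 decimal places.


Bayes' theorem: P(C|D) = P(D|C) × P(C) / P(D)

Step 1: Calculate P(D) using law of total probability
P(D) = P(D|C)P(C) + P(D|¬C)P(¬C)
     = 0.9250 × 0.4036 + 0.2250 × 0.5964
     = 0.37333000 + 0.13419000
     = 0.50752000

Step 2: Apply Bayes' theorem
P(C|D) = P(D|C) × P(C) / P(D)
       = 0.37333000 / 0.50752000
       = 0.7356
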